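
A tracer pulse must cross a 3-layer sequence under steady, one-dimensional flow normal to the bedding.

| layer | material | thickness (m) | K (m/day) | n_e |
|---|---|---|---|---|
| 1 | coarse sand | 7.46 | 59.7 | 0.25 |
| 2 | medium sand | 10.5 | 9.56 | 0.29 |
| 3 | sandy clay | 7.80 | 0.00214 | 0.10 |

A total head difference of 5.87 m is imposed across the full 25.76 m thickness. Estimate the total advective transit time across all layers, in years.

9.68

With flow normal to the layers, continuity requires the same specific discharge q through every layer.
Σ(b_i/K_i) = 7.46/59.7 + 10.5/9.56 + 7.80/0.00214 = 3646 d.
q = Δh / Σ(b_i/K_i) = 5.87 / 3646 = 0.001610 m/day.
In each layer the seepage velocity is v_i = q/n_i, so the layer transit time is t_i = b_i·n_i / q:
  layer 1 (coarse sand): t_1 = 7.46 × 0.25 / 0.001610 = 1158 d
  layer 2 (medium sand): t_2 = 10.5 × 0.29 / 0.001610 = 1891 d
  layer 3 (sandy clay): t_3 = 7.80 × 0.10 / 0.001610 = 484.5 d
Total t = Σ t_i = 3534 days = 9.676 years.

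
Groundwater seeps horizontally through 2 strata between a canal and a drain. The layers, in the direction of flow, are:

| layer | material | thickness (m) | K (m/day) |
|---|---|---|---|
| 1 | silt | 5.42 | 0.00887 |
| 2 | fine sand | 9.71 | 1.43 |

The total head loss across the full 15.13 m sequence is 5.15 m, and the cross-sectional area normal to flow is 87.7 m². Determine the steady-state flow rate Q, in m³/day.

0.731

Flow is perpendicular to layering, so the layers act in series and the equivalent K is the thickness-weighted harmonic mean.
Total thickness L = 5.42 + 9.71 = 15.13 m.
Σ(b_i/K_i) = 5.42/0.00887 + 9.71/1.43 = 617.8 d.
K_eq = L / Σ(b_i/K_i) = 15.13 / 617.8 = 0.02449 m/day.
Q = K_eq · A · (Δh/L) = 0.02449 × 87.7 × (5.15/15.13) = 0.7310 m³/day.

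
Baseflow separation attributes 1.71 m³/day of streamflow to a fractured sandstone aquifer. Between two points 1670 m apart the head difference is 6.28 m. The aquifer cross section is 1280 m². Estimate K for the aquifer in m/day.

Hydraulic gradient i = Δh / L = 6.28 / 1670 = 0.003760.
From Q = K·A·i, K = Q / (A·i) = 1.71 / (1280 × 0.003760) = 0.3553 m/day.

0.355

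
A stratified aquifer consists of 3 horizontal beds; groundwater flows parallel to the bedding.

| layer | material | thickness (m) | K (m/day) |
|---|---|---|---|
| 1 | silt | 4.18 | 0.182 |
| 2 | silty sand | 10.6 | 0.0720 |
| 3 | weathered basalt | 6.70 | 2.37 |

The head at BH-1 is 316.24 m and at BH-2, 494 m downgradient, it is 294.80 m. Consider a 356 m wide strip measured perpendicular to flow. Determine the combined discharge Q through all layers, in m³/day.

Flow is parallel to layering, so each bed carries its own Darcy discharge and the transmissivities add.
Σ(K_i·b_i) = 0.182×4.18 + 0.0720×10.6 + 2.37×6.70 = 17.40 m²/day.
Hydraulic gradient i = (316.24 − 294.80) / 494 = 21.44 / 494 = 0.04340.
Q = Σ(K_i·b_i) · W · i = 17.40 × 356 × 0.04340 = 268.9 m³/day.

269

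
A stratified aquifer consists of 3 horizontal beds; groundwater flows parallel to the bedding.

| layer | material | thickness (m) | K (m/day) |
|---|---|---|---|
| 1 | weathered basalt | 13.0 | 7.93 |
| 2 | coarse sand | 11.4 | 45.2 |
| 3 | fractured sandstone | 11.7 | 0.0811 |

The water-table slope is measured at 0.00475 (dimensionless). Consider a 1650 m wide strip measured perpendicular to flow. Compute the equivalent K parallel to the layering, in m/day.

Flow is parallel to layering, so each bed carries its own Darcy discharge and the transmissivities add.
Σ(K_i·b_i) = 7.93×13.0 + 45.2×11.4 + 0.0811×11.7 = 619.3 m²/day.
Total thickness b = 36.10 m, so K_eq = Σ(K_i·b_i)/b = 17.16 m/day.

17.2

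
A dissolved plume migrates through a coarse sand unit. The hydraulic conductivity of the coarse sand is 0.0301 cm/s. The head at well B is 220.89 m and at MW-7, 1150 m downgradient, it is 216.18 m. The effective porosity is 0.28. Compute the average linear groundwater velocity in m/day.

Convert K: 0.0301 cm/s × 864 = 26.01 m/day.
Hydraulic gradient i = (220.89 − 216.18) / 1150 = 4.71 / 1150 = 0.004096.
Darcy flux q = K · i = 26.01 × 0.004096 = 0.1065 m/day.
Seepage velocity v = q / n_e = 0.1065 / 0.28 = 0.3804 m/day.

0.380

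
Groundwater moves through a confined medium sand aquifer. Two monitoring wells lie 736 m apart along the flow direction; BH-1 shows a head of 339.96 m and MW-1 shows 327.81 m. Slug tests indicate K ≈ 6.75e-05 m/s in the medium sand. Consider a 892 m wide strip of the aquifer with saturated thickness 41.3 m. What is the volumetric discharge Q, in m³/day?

3550

Convert K: 6.75e-05 m/s × 86400 = 5.832 m/day.
Cross-sectional area A = 892 × 41.3 = 36840 m².
Hydraulic gradient i = (339.96 − 327.81) / 736 = 12.15 / 736 = 0.01651.
Darcy's law: Q = K · A · i = 5.832 × 36840 × 0.01651 = 3547 m³/day.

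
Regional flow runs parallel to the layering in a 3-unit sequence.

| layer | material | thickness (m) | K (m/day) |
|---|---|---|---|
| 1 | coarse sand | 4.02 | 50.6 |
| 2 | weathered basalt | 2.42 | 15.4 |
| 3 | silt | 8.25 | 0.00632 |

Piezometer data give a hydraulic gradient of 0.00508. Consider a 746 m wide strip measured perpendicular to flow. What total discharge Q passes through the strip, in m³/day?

912

Flow is parallel to layering, so each bed carries its own Darcy discharge and the transmissivities add.
Σ(K_i·b_i) = 50.6×4.02 + 15.4×2.42 + 0.00632×8.25 = 240.7 m²/day.
Hydraulic gradient i = 0.00508.
Q = Σ(K_i·b_i) · W · i = 240.7 × 746 × 0.005080 = 912.3 m³/day.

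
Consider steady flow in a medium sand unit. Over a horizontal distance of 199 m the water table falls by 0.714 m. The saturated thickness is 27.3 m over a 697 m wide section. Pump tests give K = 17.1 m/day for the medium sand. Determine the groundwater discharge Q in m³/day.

1170

Cross-sectional area A = 697 × 27.3 = 19028 m².
Hydraulic gradient i = Δh / L = 0.714 / 199 = 0.003588.
Darcy's law: Q = K · A · i = 17.10 × 19028 × 0.003588 = 1167 m³/day.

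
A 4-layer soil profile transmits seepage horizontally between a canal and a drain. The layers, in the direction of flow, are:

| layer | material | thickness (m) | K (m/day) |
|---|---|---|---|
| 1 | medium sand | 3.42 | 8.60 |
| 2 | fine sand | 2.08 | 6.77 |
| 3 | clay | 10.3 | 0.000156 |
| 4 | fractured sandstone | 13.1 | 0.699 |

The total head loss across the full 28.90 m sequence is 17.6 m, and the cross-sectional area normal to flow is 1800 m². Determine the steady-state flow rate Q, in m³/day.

0.480

Flow is perpendicular to layering, so the layers act in series and the equivalent K is the thickness-weighted harmonic mean.
Total thickness L = 3.42 + 2.08 + 10.3 + 13.1 = 28.90 m.
Σ(b_i/K_i) = 3.42/8.60 + 2.08/6.77 + 10.3/0.000156 + 13.1/0.699 = 66045 d.
K_eq = L / Σ(b_i/K_i) = 28.90 / 66045 = 0.0004376 m/day.
Q = K_eq · A · (Δh/L) = 0.0004376 × 1800 × (17.6/28.90) = 0.4797 m³/day.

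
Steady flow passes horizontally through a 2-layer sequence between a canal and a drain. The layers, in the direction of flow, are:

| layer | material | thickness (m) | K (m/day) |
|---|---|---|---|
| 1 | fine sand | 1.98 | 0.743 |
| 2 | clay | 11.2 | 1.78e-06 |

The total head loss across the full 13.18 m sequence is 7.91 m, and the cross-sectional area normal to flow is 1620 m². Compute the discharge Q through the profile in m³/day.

0.00204

Flow is perpendicular to layering, so the layers act in series and the equivalent K is the thickness-weighted harmonic mean.
Total thickness L = 1.98 + 11.2 = 13.18 m.
Σ(b_i/K_i) = 1.98/0.743 + 11.2/1.78e-06 = 6.292e+06 d.
K_eq = L / Σ(b_i/K_i) = 13.18 / 6.292e+06 = 2.095e-06 m/day.
Q = K_eq · A · (Δh/L) = 2.095e-06 × 1620 × (7.91/13.18) = 0.002037 m³/day.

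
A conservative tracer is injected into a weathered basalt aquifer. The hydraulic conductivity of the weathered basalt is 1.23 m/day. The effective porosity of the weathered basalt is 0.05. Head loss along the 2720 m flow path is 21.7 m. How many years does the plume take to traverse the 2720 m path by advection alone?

37.9

Hydraulic gradient i = Δh / L = 21.7 / 2720 = 0.007978.
Darcy flux q = K · i = 1.230 × 0.007978 = 0.009813 m/day.
Seepage velocity v = q / n_e = 0.009813 / 0.05 = 0.1963 m/day.
Travel time t = L / v = 2720 / 0.1963 = 13859 days = 37.94 years.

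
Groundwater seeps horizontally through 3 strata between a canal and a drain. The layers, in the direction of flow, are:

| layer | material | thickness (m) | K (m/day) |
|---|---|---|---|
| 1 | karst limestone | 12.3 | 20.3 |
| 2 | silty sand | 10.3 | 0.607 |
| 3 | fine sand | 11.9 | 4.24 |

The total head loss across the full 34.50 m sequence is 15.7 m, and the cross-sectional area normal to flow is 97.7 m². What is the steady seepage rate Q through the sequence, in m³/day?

Flow is perpendicular to layering, so the layers act in series and the equivalent K is the thickness-weighted harmonic mean.
Total thickness L = 12.3 + 10.3 + 11.9 = 34.50 m.
Σ(b_i/K_i) = 12.3/20.3 + 10.3/0.607 + 11.9/4.24 = 20.38 d.
K_eq = L / Σ(b_i/K_i) = 34.50 / 20.38 = 1.693 m/day.
Q = K_eq · A · (Δh/L) = 1.693 × 97.7 × (15.7/34.50) = 75.26 m³/day.

75.3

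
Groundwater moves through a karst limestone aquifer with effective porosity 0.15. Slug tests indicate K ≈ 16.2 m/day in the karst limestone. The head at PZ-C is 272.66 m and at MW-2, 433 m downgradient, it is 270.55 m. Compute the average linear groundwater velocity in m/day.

0.526

Hydraulic gradient i = (272.66 − 270.55) / 433 = 2.11 / 433 = 0.004873.
Darcy flux q = K · i = 16.20 × 0.004873 = 0.07894 m/day.
Seepage velocity v = q / n_e = 0.07894 / 0.15 = 0.5263 m/day.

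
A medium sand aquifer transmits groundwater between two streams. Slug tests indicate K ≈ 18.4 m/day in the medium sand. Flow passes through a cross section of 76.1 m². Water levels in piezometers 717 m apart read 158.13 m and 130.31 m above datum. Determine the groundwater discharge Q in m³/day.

54.3

Hydraulic gradient i = (158.13 − 130.31) / 717 = 27.82 / 717 = 0.03880.
Darcy's law: Q = K · A · i = 18.40 × 76.10 × 0.03880 = 54.33 m³/day.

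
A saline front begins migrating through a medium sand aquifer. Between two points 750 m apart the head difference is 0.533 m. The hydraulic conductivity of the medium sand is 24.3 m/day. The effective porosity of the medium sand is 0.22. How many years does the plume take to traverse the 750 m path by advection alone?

Hydraulic gradient i = Δh / L = 0.533 / 750 = 0.0007107.
Darcy flux q = K · i = 24.30 × 0.0007107 = 0.01727 m/day.
Seepage velocity v = q / n_e = 0.01727 / 0.22 = 0.07850 m/day.
Travel time t = L / v = 750 / 0.07850 = 9555 days = 26.16 years.

26.2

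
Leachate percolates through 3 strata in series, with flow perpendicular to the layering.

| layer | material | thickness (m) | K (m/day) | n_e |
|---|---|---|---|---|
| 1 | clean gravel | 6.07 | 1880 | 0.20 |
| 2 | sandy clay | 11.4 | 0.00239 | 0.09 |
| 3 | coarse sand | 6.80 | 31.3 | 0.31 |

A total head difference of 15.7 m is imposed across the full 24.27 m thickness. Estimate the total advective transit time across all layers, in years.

3.62

With flow normal to the layers, continuity requires the same specific discharge q through every layer.
Σ(b_i/K_i) = 6.07/1880 + 11.4/0.00239 + 6.80/31.3 = 4770 d.
q = Δh / Σ(b_i/K_i) = 15.7 / 4770 = 0.003291 m/day.
In each layer the seepage velocity is v_i = q/n_i, so the layer transit time is t_i = b_i·n_i / q:
  layer 1 (clean gravel): t_1 = 6.07 × 0.20 / 0.003291 = 368.8 d
  layer 2 (sandy clay): t_2 = 11.4 × 0.09 / 0.003291 = 311.7 d
  layer 3 (coarse sand): t_3 = 6.80 × 0.31 / 0.003291 = 640.5 d
Total t = Σ t_i = 1321 days = 3.617 years.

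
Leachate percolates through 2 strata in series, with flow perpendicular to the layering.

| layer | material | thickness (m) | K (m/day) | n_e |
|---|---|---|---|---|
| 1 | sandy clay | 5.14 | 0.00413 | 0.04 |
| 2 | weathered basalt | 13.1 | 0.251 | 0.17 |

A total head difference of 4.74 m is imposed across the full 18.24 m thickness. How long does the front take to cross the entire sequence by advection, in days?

665

With flow normal to the layers, continuity requires the same specific discharge q through every layer.
Σ(b_i/K_i) = 5.14/0.00413 + 13.1/0.251 = 1297 d.
q = Δh / Σ(b_i/K_i) = 4.74 / 1297 = 0.003655 m/day.
In each layer the seepage velocity is v_i = q/n_i, so the layer transit time is t_i = b_i·n_i / q:
  layer 1 (sandy clay): t_1 = 5.14 × 0.04 / 0.003655 = 56.25 d
  layer 2 (weathered basalt): t_2 = 13.1 × 0.17 / 0.003655 = 609.3 d
Total t = Σ t_i = 665.5 days.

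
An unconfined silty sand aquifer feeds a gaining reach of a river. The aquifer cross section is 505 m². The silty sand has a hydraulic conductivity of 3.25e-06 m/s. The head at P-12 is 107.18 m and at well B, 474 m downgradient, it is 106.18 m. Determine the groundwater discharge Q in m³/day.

Convert K: 3.25e-06 m/s × 86400 = 0.2808 m/day.
Hydraulic gradient i = (107.18 − 106.18) / 474 = 1 / 474 = 0.002110.
Darcy's law: Q = K · A · i = 0.2808 × 505.0 × 0.002110 = 0.2992 m³/day.

0.299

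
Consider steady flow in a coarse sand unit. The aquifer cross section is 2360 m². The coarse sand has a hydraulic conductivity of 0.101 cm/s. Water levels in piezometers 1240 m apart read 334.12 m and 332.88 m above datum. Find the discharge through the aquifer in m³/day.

206

Convert K: 0.101 cm/s × 864 = 87.26 m/day.
Hydraulic gradient i = (334.12 − 332.88) / 1240 = 1.24 / 1240 = 0.001000.
Darcy's law: Q = K · A · i = 87.26 × 2360 × 0.001000 = 205.9 m³/day.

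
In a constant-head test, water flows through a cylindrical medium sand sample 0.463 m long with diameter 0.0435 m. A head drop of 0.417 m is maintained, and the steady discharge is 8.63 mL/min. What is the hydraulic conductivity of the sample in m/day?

9.28

Cross-sectional area A = π·(d/2)² = π × (0.0435/2)² = 0.001486 m².
Convert discharge: 8.63 mL/min = 1.438e-07 m³/s.
Darcy's law rearranged: K = Q·L / (A·Δh) = 1.438e-07 × 0.463 / (0.001486 × 0.417) = 0.0001075 m/s = 9.284 m/day.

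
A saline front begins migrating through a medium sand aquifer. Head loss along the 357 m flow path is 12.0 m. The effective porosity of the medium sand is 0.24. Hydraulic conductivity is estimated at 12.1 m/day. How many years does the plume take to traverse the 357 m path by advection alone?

Hydraulic gradient i = Δh / L = 12.0 / 357 = 0.03361.
Darcy flux q = K · i = 12.10 × 0.03361 = 0.4067 m/day.
Seepage velocity v = q / n_e = 0.4067 / 0.24 = 1.695 m/day.
Travel time t = L / v = 357 / 1.695 = 210.7 days = 0.5768 years.

0.577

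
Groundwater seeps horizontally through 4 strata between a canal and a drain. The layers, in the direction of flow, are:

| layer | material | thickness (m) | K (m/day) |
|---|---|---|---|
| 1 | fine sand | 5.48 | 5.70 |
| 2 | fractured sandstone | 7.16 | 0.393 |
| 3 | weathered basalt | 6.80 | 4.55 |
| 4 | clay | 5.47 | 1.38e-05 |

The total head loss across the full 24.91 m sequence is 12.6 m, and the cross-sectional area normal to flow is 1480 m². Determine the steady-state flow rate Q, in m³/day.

0.0470

Flow is perpendicular to layering, so the layers act in series and the equivalent K is the thickness-weighted harmonic mean.
Total thickness L = 5.48 + 7.16 + 6.80 + 5.47 = 24.91 m.
Σ(b_i/K_i) = 5.48/5.70 + 7.16/0.393 + 6.80/4.55 + 5.47/1.38e-05 = 3.964e+05 d.
K_eq = L / Σ(b_i/K_i) = 24.91 / 3.964e+05 = 6.284e-05 m/day.
Q = K_eq · A · (Δh/L) = 6.284e-05 × 1480 × (12.6/24.91) = 0.04704 m³/day.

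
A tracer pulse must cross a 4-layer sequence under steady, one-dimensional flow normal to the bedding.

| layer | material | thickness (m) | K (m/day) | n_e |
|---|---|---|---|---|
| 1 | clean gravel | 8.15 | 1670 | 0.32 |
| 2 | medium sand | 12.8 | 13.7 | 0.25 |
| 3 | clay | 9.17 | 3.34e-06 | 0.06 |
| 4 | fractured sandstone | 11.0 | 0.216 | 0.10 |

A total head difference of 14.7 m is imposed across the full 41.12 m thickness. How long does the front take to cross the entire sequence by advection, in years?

With flow normal to the layers, continuity requires the same specific discharge q through every layer.
Σ(b_i/K_i) = 8.15/1670 + 12.8/13.7 + 9.17/3.34e-06 + 11.0/0.216 = 2.746e+06 d.
q = Δh / Σ(b_i/K_i) = 14.7 / 2.746e+06 = 5.354e-06 m/day.
In each layer the seepage velocity is v_i = q/n_i, so the layer transit time is t_i = b_i·n_i / q:
  layer 1 (clean gravel): t_1 = 8.15 × 0.32 / 5.354e-06 = 4.871e+05 d
  layer 2 (medium sand): t_2 = 12.8 × 0.25 / 5.354e-06 = 5.977e+05 d
  layer 3 (clay): t_3 = 9.17 × 0.06 / 5.354e-06 = 1.028e+05 d
  layer 4 (fractured sandstone): t_4 = 11.0 × 0.10 / 5.354e-06 = 2.055e+05 d
Total t = Σ t_i = 1.393e+06 days = 3814 years.

3810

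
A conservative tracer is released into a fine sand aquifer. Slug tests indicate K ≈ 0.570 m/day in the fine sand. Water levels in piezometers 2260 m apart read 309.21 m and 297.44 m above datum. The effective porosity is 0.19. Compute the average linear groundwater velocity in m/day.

Hydraulic gradient i = (309.21 − 297.44) / 2260 = 11.77 / 2260 = 0.005208.
Darcy flux q = K · i = 0.5700 × 0.005208 = 0.002969 m/day.
Seepage velocity v = q / n_e = 0.002969 / 0.19 = 0.01562 m/day.

0.0156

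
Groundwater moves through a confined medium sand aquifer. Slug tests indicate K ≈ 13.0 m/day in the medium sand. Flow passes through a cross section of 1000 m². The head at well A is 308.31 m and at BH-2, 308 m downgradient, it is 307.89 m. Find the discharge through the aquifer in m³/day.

17.7

Hydraulic gradient i = (308.31 − 307.89) / 308 = 0.42 / 308 = 0.001364.
Darcy's law: Q = K · A · i = 13.00 × 1000 × 0.001364 = 17.73 m³/day.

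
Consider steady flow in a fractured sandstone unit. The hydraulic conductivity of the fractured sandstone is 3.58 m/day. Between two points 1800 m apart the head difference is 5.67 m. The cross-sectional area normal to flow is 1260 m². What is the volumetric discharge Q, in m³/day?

Hydraulic gradient i = Δh / L = 5.67 / 1800 = 0.003150.
Darcy's law: Q = K · A · i = 3.580 × 1260 × 0.003150 = 14.21 m³/day.

14.2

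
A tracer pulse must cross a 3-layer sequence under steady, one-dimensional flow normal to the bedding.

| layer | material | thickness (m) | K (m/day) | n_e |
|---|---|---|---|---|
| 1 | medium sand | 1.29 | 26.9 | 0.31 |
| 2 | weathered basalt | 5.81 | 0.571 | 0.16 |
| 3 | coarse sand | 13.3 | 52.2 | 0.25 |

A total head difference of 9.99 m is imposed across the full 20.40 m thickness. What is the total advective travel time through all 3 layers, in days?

4.88

With flow normal to the layers, continuity requires the same specific discharge q through every layer.
Σ(b_i/K_i) = 1.29/26.9 + 5.81/0.571 + 13.3/52.2 = 10.48 d.
q = Δh / Σ(b_i/K_i) = 9.99 / 10.48 = 0.9534 m/day.
In each layer the seepage velocity is v_i = q/n_i, so the layer transit time is t_i = b_i·n_i / q:
  layer 1 (medium sand): t_1 = 1.29 × 0.31 / 0.9534 = 0.4194 d
  layer 2 (weathered basalt): t_2 = 5.81 × 0.16 / 0.9534 = 0.9750 d
  layer 3 (coarse sand): t_3 = 13.3 × 0.25 / 0.9534 = 3.487 d
Total t = Σ t_i = 4.882 days.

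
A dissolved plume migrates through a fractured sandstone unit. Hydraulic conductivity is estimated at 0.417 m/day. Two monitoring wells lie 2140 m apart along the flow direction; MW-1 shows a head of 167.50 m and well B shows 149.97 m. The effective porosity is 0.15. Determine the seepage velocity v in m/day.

Hydraulic gradient i = (167.50 − 149.97) / 2140 = 17.53 / 2140 = 0.008192.
Darcy flux q = K · i = 0.4170 × 0.008192 = 0.003416 m/day.
Seepage velocity v = q / n_e = 0.003416 / 0.15 = 0.02277 m/day.

0.0228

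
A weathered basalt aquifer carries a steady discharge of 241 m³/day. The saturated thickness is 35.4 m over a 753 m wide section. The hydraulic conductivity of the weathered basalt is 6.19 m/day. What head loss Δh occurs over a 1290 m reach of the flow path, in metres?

1.88

Cross-sectional area A = 753 × 35.4 = 26656 m².
From Q = K·A·i, i = Q / (K·A) = 241 / (6.190 × 26656) = 0.001461.
Head loss Δh = i · L = 0.001461 × 1290 = 1.884 m.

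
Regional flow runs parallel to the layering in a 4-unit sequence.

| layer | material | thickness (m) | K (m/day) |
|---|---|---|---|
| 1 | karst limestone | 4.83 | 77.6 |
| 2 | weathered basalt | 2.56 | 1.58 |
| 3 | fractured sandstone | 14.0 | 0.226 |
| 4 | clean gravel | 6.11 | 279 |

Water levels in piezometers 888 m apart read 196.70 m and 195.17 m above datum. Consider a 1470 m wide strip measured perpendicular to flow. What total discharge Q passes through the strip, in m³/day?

5290

Flow is parallel to layering, so each bed carries its own Darcy discharge and the transmissivities add.
Σ(K_i·b_i) = 77.6×4.83 + 1.58×2.56 + 0.226×14.0 + 279×6.11 = 2087 m²/day.
Hydraulic gradient i = (196.70 − 195.17) / 888 = 1.53 / 888 = 0.001723.
Q = Σ(K_i·b_i) · W · i = 2087 × 1470 × 0.001723 = 5285 m³/day.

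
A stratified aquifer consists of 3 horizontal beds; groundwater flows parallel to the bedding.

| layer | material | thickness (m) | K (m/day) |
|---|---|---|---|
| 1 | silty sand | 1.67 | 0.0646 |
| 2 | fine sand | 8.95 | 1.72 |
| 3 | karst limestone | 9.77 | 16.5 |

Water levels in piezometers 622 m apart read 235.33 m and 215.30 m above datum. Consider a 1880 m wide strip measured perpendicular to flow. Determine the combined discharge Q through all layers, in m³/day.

10700

Flow is parallel to layering, so each bed carries its own Darcy discharge and the transmissivities add.
Σ(K_i·b_i) = 0.0646×1.67 + 1.72×8.95 + 16.5×9.77 = 176.7 m²/day.
Hydraulic gradient i = (235.33 − 215.30) / 622 = 20.03 / 622 = 0.03220.
Q = Σ(K_i·b_i) · W · i = 176.7 × 1880 × 0.03220 = 10698 m³/day.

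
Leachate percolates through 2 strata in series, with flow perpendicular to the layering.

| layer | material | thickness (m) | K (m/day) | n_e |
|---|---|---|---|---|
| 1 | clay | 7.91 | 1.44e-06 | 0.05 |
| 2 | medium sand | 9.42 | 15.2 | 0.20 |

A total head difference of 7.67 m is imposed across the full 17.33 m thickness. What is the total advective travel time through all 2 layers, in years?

With flow normal to the layers, continuity requires the same specific discharge q through every layer.
Σ(b_i/K_i) = 7.91/1.44e-06 + 9.42/15.2 = 5.493e+06 d.
q = Δh / Σ(b_i/K_i) = 7.67 / 5.493e+06 = 1.396e-06 m/day.
In each layer the seepage velocity is v_i = q/n_i, so the layer transit time is t_i = b_i·n_i / q:
  layer 1 (clay): t_1 = 7.91 × 0.05 / 1.396e-06 = 2.832e+05 d
  layer 2 (medium sand): t_2 = 9.42 × 0.20 / 1.396e-06 = 1.349e+06 d
Total t = Σ t_i = 1.633e+06 days = 4470 years.

4470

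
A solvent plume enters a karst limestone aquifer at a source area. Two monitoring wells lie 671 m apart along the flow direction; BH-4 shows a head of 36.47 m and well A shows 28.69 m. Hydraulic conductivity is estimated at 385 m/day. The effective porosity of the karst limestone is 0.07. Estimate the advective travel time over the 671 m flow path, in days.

Hydraulic gradient i = (36.47 − 28.69) / 671 = 7.78 / 671 = 0.01159.
Darcy flux q = K · i = 385.0 × 0.01159 = 4.464 m/day.
Seepage velocity v = q / n_e = 4.464 / 0.07 = 63.77 m/day.
Travel time t = L / v = 671 / 63.77 = 10.52 days.

10.5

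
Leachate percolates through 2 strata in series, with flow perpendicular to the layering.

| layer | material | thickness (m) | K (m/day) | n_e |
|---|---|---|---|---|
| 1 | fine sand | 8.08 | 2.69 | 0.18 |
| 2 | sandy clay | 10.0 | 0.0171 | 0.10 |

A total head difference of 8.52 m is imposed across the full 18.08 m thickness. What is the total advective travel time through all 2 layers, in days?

169

With flow normal to the layers, continuity requires the same specific discharge q through every layer.
Σ(b_i/K_i) = 8.08/2.69 + 10.0/0.0171 = 587.8 d.
q = Δh / Σ(b_i/K_i) = 8.52 / 587.8 = 0.01449 m/day.
In each layer the seepage velocity is v_i = q/n_i, so the layer transit time is t_i = b_i·n_i / q:
  layer 1 (fine sand): t_1 = 8.08 × 0.18 / 0.01449 = 100.3 d
  layer 2 (sandy clay): t_2 = 10.0 × 0.10 / 0.01449 = 68.99 d
Total t = Σ t_i = 169.3 days.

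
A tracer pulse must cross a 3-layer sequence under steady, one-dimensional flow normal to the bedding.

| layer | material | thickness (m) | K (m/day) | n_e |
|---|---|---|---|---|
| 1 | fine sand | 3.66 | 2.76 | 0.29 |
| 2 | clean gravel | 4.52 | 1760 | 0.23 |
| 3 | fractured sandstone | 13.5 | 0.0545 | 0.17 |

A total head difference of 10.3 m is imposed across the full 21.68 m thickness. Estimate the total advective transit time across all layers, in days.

With flow normal to the layers, continuity requires the same specific discharge q through every layer.
Σ(b_i/K_i) = 3.66/2.76 + 4.52/1760 + 13.5/0.0545 = 249.0 d.
q = Δh / Σ(b_i/K_i) = 10.3 / 249.0 = 0.04136 m/day.
In each layer the seepage velocity is v_i = q/n_i, so the layer transit time is t_i = b_i·n_i / q:
  layer 1 (fine sand): t_1 = 3.66 × 0.29 / 0.04136 = 25.66 d
  layer 2 (clean gravel): t_2 = 4.52 × 0.23 / 0.04136 = 25.14 d
  layer 3 (fractured sandstone): t_3 = 13.5 × 0.17 / 0.04136 = 55.49 d
Total t = Σ t_i = 106.3 days.

106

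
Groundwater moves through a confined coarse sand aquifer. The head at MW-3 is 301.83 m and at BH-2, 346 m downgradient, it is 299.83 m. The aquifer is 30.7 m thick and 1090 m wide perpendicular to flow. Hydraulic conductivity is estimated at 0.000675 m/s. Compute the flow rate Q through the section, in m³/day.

Convert K: 0.000675 m/s × 86400 = 58.32 m/day.
Cross-sectional area A = 1090 × 30.7 = 33463 m².
Hydraulic gradient i = (301.83 − 299.83) / 346 = 2 / 346 = 0.005780.
Darcy's law: Q = K · A · i = 58.32 × 33463 × 0.005780 = 11281 m³/day.

11300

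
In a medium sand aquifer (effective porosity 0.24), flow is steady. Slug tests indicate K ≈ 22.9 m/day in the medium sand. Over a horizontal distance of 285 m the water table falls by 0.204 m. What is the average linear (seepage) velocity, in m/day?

0.0683

Hydraulic gradient i = Δh / L = 0.204 / 285 = 0.0007158.
Darcy flux q = K · i = 22.90 × 0.0007158 = 0.01639 m/day.
Seepage velocity v = q / n_e = 0.01639 / 0.24 = 0.06830 m/day.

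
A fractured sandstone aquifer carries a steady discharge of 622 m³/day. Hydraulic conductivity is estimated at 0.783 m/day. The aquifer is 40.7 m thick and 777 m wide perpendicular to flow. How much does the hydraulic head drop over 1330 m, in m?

Cross-sectional area A = 777 × 40.7 = 31624 m².
From Q = K·A·i, i = Q / (K·A) = 622 / (0.7830 × 31624) = 0.02512.
Head loss Δh = i · L = 0.02512 × 1330 = 33.41 m.

33.4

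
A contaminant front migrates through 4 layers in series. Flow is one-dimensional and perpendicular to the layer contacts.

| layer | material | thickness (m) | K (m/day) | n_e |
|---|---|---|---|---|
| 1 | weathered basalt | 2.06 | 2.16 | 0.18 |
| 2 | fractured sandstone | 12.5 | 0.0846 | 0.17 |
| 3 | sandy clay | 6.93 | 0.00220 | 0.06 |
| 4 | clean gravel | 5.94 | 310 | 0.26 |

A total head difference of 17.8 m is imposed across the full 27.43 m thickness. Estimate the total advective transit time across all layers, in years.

2.26

With flow normal to the layers, continuity requires the same specific discharge q through every layer.
Σ(b_i/K_i) = 2.06/2.16 + 12.5/0.0846 + 6.93/0.00220 + 5.94/310 = 3299 d.
q = Δh / Σ(b_i/K_i) = 17.8 / 3299 = 0.005396 m/day.
In each layer the seepage velocity is v_i = q/n_i, so the layer transit time is t_i = b_i·n_i / q:
  layer 1 (weathered basalt): t_1 = 2.06 × 0.18 / 0.005396 = 68.72 d
  layer 2 (fractured sandstone): t_2 = 12.5 × 0.17 / 0.005396 = 393.8 d
  layer 3 (sandy clay): t_3 = 6.93 × 0.06 / 0.005396 = 77.06 d
  layer 4 (clean gravel): t_4 = 5.94 × 0.26 / 0.005396 = 286.2 d
Total t = Σ t_i = 825.8 days = 2.261 years.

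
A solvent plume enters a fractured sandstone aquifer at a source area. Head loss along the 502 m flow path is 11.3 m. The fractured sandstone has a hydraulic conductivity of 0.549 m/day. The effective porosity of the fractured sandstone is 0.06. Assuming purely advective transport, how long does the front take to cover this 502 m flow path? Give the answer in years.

Hydraulic gradient i = Δh / L = 11.3 / 502 = 0.02251.
Darcy flux q = K · i = 0.5490 × 0.02251 = 0.01236 m/day.
Seepage velocity v = q / n_e = 0.01236 / 0.06 = 0.2060 m/day.
Travel time t = L / v = 502 / 0.2060 = 2437 days = 6.673 years.

6.67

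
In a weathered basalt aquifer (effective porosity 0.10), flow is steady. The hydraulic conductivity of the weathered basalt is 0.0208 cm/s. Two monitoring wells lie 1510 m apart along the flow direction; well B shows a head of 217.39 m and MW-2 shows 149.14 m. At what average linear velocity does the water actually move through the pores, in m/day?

8.12

Convert K: 0.0208 cm/s × 864 = 17.97 m/day.
Hydraulic gradient i = (217.39 − 149.14) / 1510 = 68.25 / 1510 = 0.04520.
Darcy flux q = K · i = 17.97 × 0.04520 = 0.8123 m/day.
Seepage velocity v = q / n_e = 0.8123 / 0.10 = 8.123 m/day.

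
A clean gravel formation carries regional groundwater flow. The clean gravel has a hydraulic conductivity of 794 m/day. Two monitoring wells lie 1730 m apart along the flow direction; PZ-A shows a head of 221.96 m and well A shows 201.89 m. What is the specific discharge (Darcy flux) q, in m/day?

Hydraulic gradient i = (221.96 − 201.89) / 1730 = 20.07 / 1730 = 0.01160.
Specific discharge q = K · i = 794.0 × 0.01160 = 9.211 m/day.

9.21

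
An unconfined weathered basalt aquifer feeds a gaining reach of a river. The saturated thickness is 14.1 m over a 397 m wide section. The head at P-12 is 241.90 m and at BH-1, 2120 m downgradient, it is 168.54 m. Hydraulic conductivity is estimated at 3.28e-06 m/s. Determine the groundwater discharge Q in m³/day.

54.9

Convert K: 3.28e-06 m/s × 86400 = 0.2834 m/day.
Cross-sectional area A = 397 × 14.1 = 5598 m².
Hydraulic gradient i = (241.90 − 168.54) / 2120 = 73.36 / 2120 = 0.03460.
Darcy's law: Q = K · A · i = 0.2834 × 5598 × 0.03460 = 54.89 m³/day.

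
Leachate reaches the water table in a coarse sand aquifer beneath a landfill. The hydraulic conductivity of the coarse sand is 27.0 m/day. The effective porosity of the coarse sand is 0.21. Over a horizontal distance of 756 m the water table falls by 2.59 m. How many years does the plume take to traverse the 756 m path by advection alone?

Hydraulic gradient i = Δh / L = 2.59 / 756 = 0.003426.
Darcy flux q = K · i = 27.00 × 0.003426 = 0.09250 m/day.
Seepage velocity v = q / n_e = 0.09250 / 0.21 = 0.4405 m/day.
Travel time t = L / v = 756 / 0.4405 = 1716 days = 4.699 years.

4.70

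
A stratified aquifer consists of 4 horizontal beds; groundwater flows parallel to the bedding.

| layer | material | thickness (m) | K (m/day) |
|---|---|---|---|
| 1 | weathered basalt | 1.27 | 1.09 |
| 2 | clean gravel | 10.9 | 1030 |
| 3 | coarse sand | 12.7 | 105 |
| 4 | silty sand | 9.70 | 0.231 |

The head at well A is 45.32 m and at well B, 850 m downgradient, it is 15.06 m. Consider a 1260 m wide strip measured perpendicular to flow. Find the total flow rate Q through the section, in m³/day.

564000

Flow is parallel to layering, so each bed carries its own Darcy discharge and the transmissivities add.
Σ(K_i·b_i) = 1.09×1.27 + 1030×10.9 + 105×12.7 + 0.231×9.70 = 12564 m²/day.
Hydraulic gradient i = (45.32 − 15.06) / 850 = 30.26 / 850 = 0.03560.
Q = Σ(K_i·b_i) · W · i = 12564 × 1260 × 0.03560 = 5.636e+05 m³/day.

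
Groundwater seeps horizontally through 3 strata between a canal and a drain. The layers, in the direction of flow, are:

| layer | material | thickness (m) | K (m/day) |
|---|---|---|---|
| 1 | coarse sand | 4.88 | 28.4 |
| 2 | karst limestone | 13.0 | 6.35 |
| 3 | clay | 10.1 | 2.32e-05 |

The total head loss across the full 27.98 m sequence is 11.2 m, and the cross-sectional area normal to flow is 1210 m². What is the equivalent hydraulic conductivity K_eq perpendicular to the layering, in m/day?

6.43e-05

Flow is perpendicular to layering, so the layers act in series and the equivalent K is the thickness-weighted harmonic mean.
Total thickness L = 4.88 + 13.0 + 10.1 = 27.98 m.
Σ(b_i/K_i) = 4.88/28.4 + 13.0/6.35 + 10.1/2.32e-05 = 4.353e+05 d.
K_eq = L / Σ(b_i/K_i) = 27.98 / 4.353e+05 = 6.427e-05 m/day.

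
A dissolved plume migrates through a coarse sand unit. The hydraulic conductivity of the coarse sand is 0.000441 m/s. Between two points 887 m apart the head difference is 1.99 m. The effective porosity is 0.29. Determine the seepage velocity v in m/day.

Convert K: 0.000441 m/s × 86400 = 38.10 m/day.
Hydraulic gradient i = Δh / L = 1.99 / 887 = 0.002244.
Darcy flux q = K · i = 38.10 × 0.002244 = 0.08548 m/day.
Seepage velocity v = q / n_e = 0.08548 / 0.29 = 0.2948 m/day.

0.295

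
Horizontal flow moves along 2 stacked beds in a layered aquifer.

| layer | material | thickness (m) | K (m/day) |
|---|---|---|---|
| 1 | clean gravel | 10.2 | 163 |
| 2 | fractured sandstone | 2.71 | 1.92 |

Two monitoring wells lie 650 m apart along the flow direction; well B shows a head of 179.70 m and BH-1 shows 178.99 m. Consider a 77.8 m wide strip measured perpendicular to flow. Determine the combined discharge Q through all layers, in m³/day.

142

Flow is parallel to layering, so each bed carries its own Darcy discharge and the transmissivities add.
Σ(K_i·b_i) = 163×10.2 + 1.92×2.71 = 1668 m²/day.
Hydraulic gradient i = (179.70 − 178.99) / 650 = 0.71 / 650 = 0.001092.
Q = Σ(K_i·b_i) · W · i = 1668 × 77.8 × 0.001092 = 141.7 m³/day.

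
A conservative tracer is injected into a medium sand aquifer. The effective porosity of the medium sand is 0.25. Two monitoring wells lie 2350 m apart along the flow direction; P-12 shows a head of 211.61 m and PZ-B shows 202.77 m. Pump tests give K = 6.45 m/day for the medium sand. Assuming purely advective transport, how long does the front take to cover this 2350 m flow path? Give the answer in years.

Hydraulic gradient i = (211.61 − 202.77) / 2350 = 8.84 / 2350 = 0.003762.
Darcy flux q = K · i = 6.450 × 0.003762 = 0.02426 m/day.
Seepage velocity v = q / n_e = 0.02426 / 0.25 = 0.09705 m/day.
Travel time t = L / v = 2350 / 0.09705 = 24214 days = 66.29 years.

66.3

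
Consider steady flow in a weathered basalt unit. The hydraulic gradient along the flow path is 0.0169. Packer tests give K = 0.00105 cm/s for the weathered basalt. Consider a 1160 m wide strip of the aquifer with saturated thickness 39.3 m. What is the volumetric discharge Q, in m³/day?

699

Convert K: 0.00105 cm/s × 864 = 0.9072 m/day.
Cross-sectional area A = 1160 × 39.3 = 45588 m².
Hydraulic gradient i = 0.0169.
Darcy's law: Q = K · A · i = 0.9072 × 45588 × 0.01690 = 698.9 m³/day.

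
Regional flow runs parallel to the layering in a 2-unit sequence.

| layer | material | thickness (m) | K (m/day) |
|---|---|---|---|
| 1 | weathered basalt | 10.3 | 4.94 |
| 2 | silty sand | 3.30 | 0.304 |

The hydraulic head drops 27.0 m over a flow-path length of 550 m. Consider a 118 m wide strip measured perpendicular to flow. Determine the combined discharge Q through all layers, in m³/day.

Flow is parallel to layering, so each bed carries its own Darcy discharge and the transmissivities add.
Σ(K_i·b_i) = 4.94×10.3 + 0.304×3.30 = 51.89 m²/day.
Hydraulic gradient i = Δh / L = 27.0 / 550 = 0.04909.
Q = Σ(K_i·b_i) · W · i = 51.89 × 118 × 0.04909 = 300.6 m³/day.

301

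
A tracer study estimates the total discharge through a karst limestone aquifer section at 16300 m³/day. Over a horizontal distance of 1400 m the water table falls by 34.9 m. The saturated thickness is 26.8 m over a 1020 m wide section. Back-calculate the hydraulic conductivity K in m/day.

23.9

Cross-sectional area A = 1020 × 26.8 = 27336 m².
Hydraulic gradient i = Δh / L = 34.9 / 1400 = 0.02493.
From Q = K·A·i, K = Q / (A·i) = 16300 / (27336 × 0.02493) = 23.92 m/day.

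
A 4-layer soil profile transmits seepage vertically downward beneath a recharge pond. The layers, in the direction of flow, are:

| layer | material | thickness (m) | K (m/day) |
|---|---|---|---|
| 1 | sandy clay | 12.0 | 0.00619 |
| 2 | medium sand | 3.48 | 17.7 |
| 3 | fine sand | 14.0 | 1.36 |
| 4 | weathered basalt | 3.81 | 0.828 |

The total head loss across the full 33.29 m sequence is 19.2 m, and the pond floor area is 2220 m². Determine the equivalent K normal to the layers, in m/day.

Flow is perpendicular to layering, so the layers act in series and the equivalent K is the thickness-weighted harmonic mean.
Total thickness L = 12.0 + 3.48 + 14.0 + 3.81 = 33.29 m.
Σ(b_i/K_i) = 12.0/0.00619 + 3.48/17.7 + 14.0/1.36 + 3.81/0.828 = 1954 d.
K_eq = L / Σ(b_i/K_i) = 33.29 / 1954 = 0.01704 m/day.

0.0170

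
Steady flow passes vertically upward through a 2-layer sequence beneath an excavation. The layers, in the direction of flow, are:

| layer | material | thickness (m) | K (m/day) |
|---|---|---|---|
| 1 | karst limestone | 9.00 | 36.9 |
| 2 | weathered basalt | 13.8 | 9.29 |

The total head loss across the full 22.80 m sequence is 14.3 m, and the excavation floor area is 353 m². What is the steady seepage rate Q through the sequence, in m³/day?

2920

Flow is perpendicular to layering, so the layers act in series and the equivalent K is the thickness-weighted harmonic mean.
Total thickness L = 9.00 + 13.8 = 22.80 m.
Σ(b_i/K_i) = 9.00/36.9 + 13.8/9.29 = 1.729 d.
K_eq = L / Σ(b_i/K_i) = 22.80 / 1.729 = 13.18 m/day.
Q = K_eq · A · (Δh/L) = 13.18 × 353 × (14.3/22.80) = 2919 m³/day.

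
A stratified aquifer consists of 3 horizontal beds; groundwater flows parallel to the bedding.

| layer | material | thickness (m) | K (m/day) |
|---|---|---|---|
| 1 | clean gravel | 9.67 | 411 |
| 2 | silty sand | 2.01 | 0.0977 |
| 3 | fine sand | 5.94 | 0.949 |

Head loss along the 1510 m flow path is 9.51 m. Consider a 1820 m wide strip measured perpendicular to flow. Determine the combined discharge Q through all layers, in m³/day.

45600

Flow is parallel to layering, so each bed carries its own Darcy discharge and the transmissivities add.
Σ(K_i·b_i) = 411×9.67 + 0.0977×2.01 + 0.949×5.94 = 3980 m²/day.
Hydraulic gradient i = Δh / L = 9.51 / 1510 = 0.006298.
Q = Σ(K_i·b_i) · W · i = 3980 × 1820 × 0.006298 = 45623 m³/day.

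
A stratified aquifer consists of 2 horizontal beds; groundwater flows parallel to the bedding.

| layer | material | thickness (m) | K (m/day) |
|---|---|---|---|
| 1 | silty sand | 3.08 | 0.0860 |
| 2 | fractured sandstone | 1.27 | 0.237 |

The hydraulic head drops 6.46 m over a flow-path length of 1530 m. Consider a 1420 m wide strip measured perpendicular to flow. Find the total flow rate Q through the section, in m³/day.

3.39

Flow is parallel to layering, so each bed carries its own Darcy discharge and the transmissivities add.
Σ(K_i·b_i) = 0.0860×3.08 + 0.237×1.27 = 0.5659 m²/day.
Hydraulic gradient i = Δh / L = 6.46 / 1530 = 0.004222.
Q = Σ(K_i·b_i) · W · i = 0.5659 × 1420 × 0.004222 = 3.393 m³/day.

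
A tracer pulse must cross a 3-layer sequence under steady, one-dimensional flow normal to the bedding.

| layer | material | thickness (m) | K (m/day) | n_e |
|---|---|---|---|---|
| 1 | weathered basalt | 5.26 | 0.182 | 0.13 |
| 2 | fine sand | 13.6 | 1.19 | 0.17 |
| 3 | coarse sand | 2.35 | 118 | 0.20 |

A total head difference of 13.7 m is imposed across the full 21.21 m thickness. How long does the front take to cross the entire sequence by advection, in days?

With flow normal to the layers, continuity requires the same specific discharge q through every layer.
Σ(b_i/K_i) = 5.26/0.182 + 13.6/1.19 + 2.35/118 = 40.35 d.
q = Δh / Σ(b_i/K_i) = 13.7 / 40.35 = 0.3395 m/day.
In each layer the seepage velocity is v_i = q/n_i, so the layer transit time is t_i = b_i·n_i / q:
  layer 1 (weathered basalt): t_1 = 5.26 × 0.13 / 0.3395 = 2.014 d
  layer 2 (fine sand): t_2 = 13.6 × 0.17 / 0.3395 = 6.809 d
  layer 3 (coarse sand): t_3 = 2.35 × 0.20 / 0.3395 = 1.384 d
Total t = Σ t_i = 10.21 days.

10.2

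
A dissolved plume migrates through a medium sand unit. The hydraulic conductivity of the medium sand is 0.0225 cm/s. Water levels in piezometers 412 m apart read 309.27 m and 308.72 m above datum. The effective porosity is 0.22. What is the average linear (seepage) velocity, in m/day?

0.118

Convert K: 0.0225 cm/s × 864 = 19.44 m/day.
Hydraulic gradient i = (309.27 − 308.72) / 412 = 0.55 / 412 = 0.001335.
Darcy flux q = K · i = 19.44 × 0.001335 = 0.02595 m/day.
Seepage velocity v = q / n_e = 0.02595 / 0.22 = 0.1180 m/day.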